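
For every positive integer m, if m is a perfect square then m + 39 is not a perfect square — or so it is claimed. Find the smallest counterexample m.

A counterexample is any positive integer m such that m is a perfect square but m + 39 is a perfect square; we check each in order.
For m = 1, 4, 9, 16 the conclusion holds.
m = 25: 25 = 5² and 25 + 39 = 64 = 8².
Hence m = 25 is a counterexample.

m = 25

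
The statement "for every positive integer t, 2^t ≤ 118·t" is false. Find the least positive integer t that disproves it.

t = 11

A counterexample is any positive integer t such that 2^t > 118·t; we check each in order.
For t = 1, 2, 3, 4, 5, 6, 7, 8, 9, 10 the conclusion holds.
t = 11: 2^t = 2048 and 118·t = 1298, so 2048 > 1298.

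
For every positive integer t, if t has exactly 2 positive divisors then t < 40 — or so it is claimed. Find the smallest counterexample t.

For t = 2, 3, 5, 7, …, 29, 31, 37 the conclusion holds.
t = 41: τ(41) = 2; 41 ≥ 40.

t = 41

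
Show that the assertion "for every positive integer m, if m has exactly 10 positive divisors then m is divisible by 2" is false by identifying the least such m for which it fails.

m = 405

A counterexample is any positive integer m such that m has exactly 10 positive divisors but m is not divisible by 2; we check each in order.
For m = 48, 80, 112, 162, 176, 208, 272, 304, 368 the conclusion holds.
m = 405: τ(405) = 10; 405 mod 2 = 1.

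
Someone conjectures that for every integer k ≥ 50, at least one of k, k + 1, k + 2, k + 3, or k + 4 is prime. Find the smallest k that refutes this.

k = 54

Check each integer k ≥ 50 in order until k, k + 1, k + 2, k + 3, k + 4 are all composite.
k = 50: 53 is prime.
k = 51: 53 is prime.
k = 52: 53 is prime.
k = 53: 53 is prime.
k = 54: 54 = 2 × 27; 55 = 5 × 11; 56 = 2 × 28; 57 = 3 × 19; 58 = 2 × 29 — all composite.
So k = 54 is the smallest counterexample.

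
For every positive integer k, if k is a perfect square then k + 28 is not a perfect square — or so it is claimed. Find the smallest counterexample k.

k = 36

Check each positive integer k in order until k is a perfect square but k + 28 is a perfect square.
For k = 1, 4, 9, 16, 25 the conclusion holds.
k = 36: 36 = 6² and 36 + 28 = 64 = 8².
Thus k = 36 disproves the claim, and no smaller k works.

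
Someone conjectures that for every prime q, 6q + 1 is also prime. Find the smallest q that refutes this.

q = 19

Check each prime q in order until 6q + 1 is not prime.
For q = 2, 3, 5, 7, 11, 13, 17 the conclusion holds.
q = 19: 6q + 1 = 115 = 5 × 23, not prime.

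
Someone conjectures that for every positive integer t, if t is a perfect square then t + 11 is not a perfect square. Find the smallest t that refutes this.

t = 1: 1 + 11 = 12, not a perfect square.
t = 4: 4 + 11 = 15, not a perfect square.
t = 9: 9 + 11 = 20, not a perfect square.
t = 16: 16 + 11 = 27, not a perfect square.
t = 25: 25 = 5² and 25 + 11 = 36 = 6².
Thus t = 25 disproves the claim, and no smaller t works.

t = 25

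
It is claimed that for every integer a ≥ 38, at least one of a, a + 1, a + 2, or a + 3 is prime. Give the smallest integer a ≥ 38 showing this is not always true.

For a = 38, 39, 40, 41, 42, 43, 44, 45, 46, 47 the conclusion holds.
a = 48: 48 = 2 × 24; 49 = 7 × 7; 50 = 2 × 25; 51 = 3 × 17 — all composite.

a = 48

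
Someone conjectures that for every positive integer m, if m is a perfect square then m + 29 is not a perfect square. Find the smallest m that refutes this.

m = 196

Check each positive integer m in order until m is a perfect square but m + 29 is a perfect square.
The first 13 eligible values, up to m = 169, all satisfy the conclusion.
m = 196: 196 = 14² and 196 + 29 = 225 = 15².
So m = 196 is the smallest counterexample.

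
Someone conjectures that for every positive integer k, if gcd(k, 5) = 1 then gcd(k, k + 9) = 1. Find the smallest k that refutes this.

k = 3

Check each positive integer k in order until gcd(k, 5) = 1 but gcd(k, k + 9) > 1.
For k = 1, 2 the conclusion holds.
k = 3: gcd(3, 12) = 3.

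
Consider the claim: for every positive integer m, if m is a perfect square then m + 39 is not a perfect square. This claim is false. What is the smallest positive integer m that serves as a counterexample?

For m = 1, 4, 9, 16 the conclusion holds.
m = 25: 25 = 5² and 25 + 39 = 64 = 8².

m = 25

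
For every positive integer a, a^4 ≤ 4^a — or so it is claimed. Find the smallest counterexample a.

We need the least positive integer a for which a^4 > 4^a.
a = 1: a^4 = 1 and 4^a = 4, so 1 ≤ 4.
a = 2: a^4 = 16 and 4^a = 16, so 16 ≤ 16.
a = 3: a^4 = 81 and 4^a = 64, so 81 > 64.

a = 3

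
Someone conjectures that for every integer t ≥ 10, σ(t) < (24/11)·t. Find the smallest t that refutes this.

t = 10: σ(10) = 18; 18 < 240/11.
t = 11: σ(11) = 12; 12 < 24.
t = 12: σ(12) = 28; 28 ≥ 288/11.
So t = 12 is the smallest counterexample.

t = 12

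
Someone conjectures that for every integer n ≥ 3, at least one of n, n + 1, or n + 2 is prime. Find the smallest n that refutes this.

Check each integer n ≥ 3 in order until n, n + 1, n + 2 are all composite.
The first 5 eligible values, up to n = 7, all satisfy the conclusion.
n = 8: 8 = 2 × 4; 9 = 3 × 3; 10 = 2 × 5 — all composite.
Hence n = 8 is a counterexample.

n = 8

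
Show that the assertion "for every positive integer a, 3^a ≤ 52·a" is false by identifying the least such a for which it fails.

a = 6

A counterexample is any positive integer a such that 3^a > 52·a; we check each in order.
For a = 1, 2, 3, 4, 5 the conclusion holds.
a = 6: 3^a = 729 and 52·a = 312, so 729 > 312.
Thus a = 6 disproves the claim, and no smaller a works.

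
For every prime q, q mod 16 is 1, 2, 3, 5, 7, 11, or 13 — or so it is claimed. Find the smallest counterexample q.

q = 31

For q = 2, 3, 5, 7, 11, 13, 17, 19, 23, 29 the conclusion holds.
q = 31: 31 mod 16 = 15 — not in {1, 2, 3, 5, 7, 11, 13}.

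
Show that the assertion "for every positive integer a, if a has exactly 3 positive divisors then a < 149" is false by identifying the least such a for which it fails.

a = 169

A counterexample is any positive integer a such that a has exactly 3 positive divisors but the claim fails; we check each in order.
a = 4: τ(4) = 3; 4 < 149.
a = 9: τ(9) = 3; 9 < 149.
a = 25: τ(25) = 3; 25 < 149.
a = 49: τ(49) = 3; 49 < 149.
a = 121: τ(121) = 3; 121 < 149.
a = 169: τ(169) = 3; 169 ≥ 149.
Thus a = 169 disproves the claim, and no smaller a works.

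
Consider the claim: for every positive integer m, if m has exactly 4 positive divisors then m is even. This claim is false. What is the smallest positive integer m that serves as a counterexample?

m = 15

Check each positive integer m in order until m has exactly 4 positive divisors but m is odd.
For m = 6, 8, 10, 14 the conclusion holds.
m = 15: divisors of 15: 1, 3, 5, 15; 15 is odd.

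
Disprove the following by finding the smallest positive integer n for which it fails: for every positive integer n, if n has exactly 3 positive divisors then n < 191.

The first 6 eligible values, up to n = 169, all satisfy the conclusion.
n = 289: τ(289) = 3; 289 ≥ 191.
So n = 289 is the smallest counterexample.

n = 289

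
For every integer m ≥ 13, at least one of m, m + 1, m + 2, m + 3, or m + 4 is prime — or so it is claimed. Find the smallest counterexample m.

m = 24

A counterexample is any integer m ≥ 13 such that m, m + 1, m + 2, m + 3, m + 4 are all composite; we check each in order.
The first 11 eligible values, up to m = 23, all satisfy the conclusion.
m = 24: 24 = 2 × 12; 25 = 5 × 5; 26 = 2 × 13; 27 = 3 × 9; 28 = 2 × 14 — all composite.
Hence m = 24 is a counterexample.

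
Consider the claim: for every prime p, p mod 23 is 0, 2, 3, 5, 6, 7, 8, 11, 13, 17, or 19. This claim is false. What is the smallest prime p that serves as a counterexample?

p = 37

The first 11 eligible values, up to p = 31, all satisfy the conclusion.
p = 37: 37 mod 23 = 14 — not in {0, 2, 3, 5, 6, 7, 8, 11, 13, 17, 19}.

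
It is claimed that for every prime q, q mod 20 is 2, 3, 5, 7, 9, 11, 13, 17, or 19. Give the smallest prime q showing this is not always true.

A counterexample is any prime q such that the claim fails; we check each in order.
The first 12 eligible values, up to q = 37, all satisfy the conclusion.
q = 41: 41 mod 20 = 1 — not in {2, 3, 5, 7, 9, 11, 13, 17, 19}.
Hence q = 41 is a counterexample.

q = 41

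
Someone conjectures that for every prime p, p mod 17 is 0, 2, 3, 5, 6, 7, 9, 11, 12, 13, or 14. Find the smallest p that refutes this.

p = 59

For p = 2, 3, 5, 7, …, 43, 47, 53 the conclusion holds.
p = 59: 59 mod 17 = 8 — not in {0, 2, 3, 5, 6, 7, 9, 11, 12, 13, 14}.
So p = 59 is the smallest counterexample.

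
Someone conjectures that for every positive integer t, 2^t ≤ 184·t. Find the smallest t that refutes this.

A counterexample is any positive integer t such that 2^t > 184·t; we check each in order.
For t = 1, 2, 3, 4, 5, 6, 7, 8, 9, 10 the conclusion holds.
t = 11: 2^t = 2048 and 184·t = 2024, so 2048 > 2024.

t = 11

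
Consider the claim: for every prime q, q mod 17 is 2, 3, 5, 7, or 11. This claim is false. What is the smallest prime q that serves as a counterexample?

q = 13

A counterexample is any prime q such that the claim fails; we check each in order.
The first 5 eligible values, up to q = 11, all satisfy the conclusion.
q = 13: 13 mod 17 = 13 — not in {2, 3, 5, 7, 11}.
Hence q = 13 is a counterexample.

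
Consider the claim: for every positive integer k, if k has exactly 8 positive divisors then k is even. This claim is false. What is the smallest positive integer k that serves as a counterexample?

k = 105

For k = 24, 30, 40, 42, …, 88, 102, 104 the conclusion holds.
k = 105: divisors of 105: 1, 3, 5, 7, 15, 21, 35, 105; 105 is odd.
Hence k = 105 is a counterexample.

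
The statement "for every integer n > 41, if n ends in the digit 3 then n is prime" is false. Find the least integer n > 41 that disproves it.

n = 43: 43 ends in 3 and is prime.
n = 53: 53 ends in 3 and is prime.
n = 63: 63 ends in 3; 63 = 3 × 21, composite.

n = 63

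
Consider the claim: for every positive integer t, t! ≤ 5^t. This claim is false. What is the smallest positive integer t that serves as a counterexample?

For t = 1, 2, 3, 4, …, 9, 10, 11 the conclusion holds.
t = 12: t! = 479001600 and 5^t = 244140625, so 479001600 > 244140625.
So t = 12 is the smallest counterexample.

t = 12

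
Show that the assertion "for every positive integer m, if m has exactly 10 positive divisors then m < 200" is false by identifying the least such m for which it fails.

m = 48: τ(48) = 10; 48 < 200.
m = 80: τ(80) = 10; 80 < 200.
m = 112: τ(112) = 10; 112 < 200.
m = 162: τ(162) = 10; 162 < 200.
m = 176: τ(176) = 10; 176 < 200.
m = 208: τ(208) = 10; 208 ≥ 200.
So m = 208 is the smallest counterexample.

m = 208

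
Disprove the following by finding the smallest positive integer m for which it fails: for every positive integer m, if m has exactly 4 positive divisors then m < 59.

For m = 6, 8, 10, 14, …, 55, 57, 58 the conclusion holds.
m = 62: τ(62) = 4; 62 ≥ 59.
Hence m = 62 is a counterexample.

m = 62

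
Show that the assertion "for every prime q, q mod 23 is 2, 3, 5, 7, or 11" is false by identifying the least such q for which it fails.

Check each prime q in order until the claim fails.
q = 2: 2 mod 23 = 2.
q = 3: 3 mod 23 = 3.
q = 5: 5 mod 23 = 5.
q = 7: 7 mod 23 = 7.
q = 11: 11 mod 23 = 11.
q = 13: 13 mod 23 = 13 — not in {2, 3, 5, 7, 11}.

q = 13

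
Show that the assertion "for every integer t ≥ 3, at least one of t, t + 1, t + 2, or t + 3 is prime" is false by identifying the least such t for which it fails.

A counterexample is any integer t ≥ 3 such that t, t + 1, t + 2, t + 3 are all composite; we check each in order.
For t = 3, 4, 5, 6, …, 21, 22, 23 the conclusion holds.
t = 24: 24 = 2 × 12; 25 = 5 × 5; 26 = 2 × 13; 27 = 3 × 9 — all composite.
Thus t = 24 disproves the claim, and no smaller t works.

t = 24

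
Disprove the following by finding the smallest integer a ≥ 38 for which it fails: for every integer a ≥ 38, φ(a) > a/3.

We need the least integer a ≥ 38 for which the claim fails.
For a = 38, 39, 40, 41 the conclusion holds.
a = 42: φ(42) = 12 and 42/3 = 14, so φ(42) ≤ 42/3.
So a = 42 is the smallest counterexample.

a = 42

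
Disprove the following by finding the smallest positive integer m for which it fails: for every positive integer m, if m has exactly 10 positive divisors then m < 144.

m = 162

For m = 48, 80, 112 the conclusion holds.
m = 162: τ(162) = 10; 162 ≥ 144.
Hence m = 162 is a counterexample.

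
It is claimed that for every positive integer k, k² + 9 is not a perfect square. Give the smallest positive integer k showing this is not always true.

k = 1: 1² + 9 = 10, not a perfect square.
k = 2: 2² + 9 = 13, not a perfect square.
k = 3: 3² + 9 = 18, not a perfect square.
k = 4: 4² + 9 = 25 = 5², a perfect square.
Thus k = 4 disproves the claim, and no smaller k works.

k = 4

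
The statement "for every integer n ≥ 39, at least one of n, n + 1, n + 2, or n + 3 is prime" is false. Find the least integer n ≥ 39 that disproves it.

n = 48

The first 9 eligible values, up to n = 47, all satisfy the conclusion.
n = 48: 48 = 2 × 24; 49 = 7 × 7; 50 = 2 × 25; 51 = 3 × 17 — all composite.
Thus n = 48 disproves the claim, and no smaller n works.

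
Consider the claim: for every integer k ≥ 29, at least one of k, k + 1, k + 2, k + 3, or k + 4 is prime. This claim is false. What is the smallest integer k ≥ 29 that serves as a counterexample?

We need the least integer k ≥ 29 for which k, k + 1, k + 2, k + 3, k + 4 are all composite.
For k = 29, 30, 31 the conclusion holds.
k = 32: 32 = 2 × 16; 33 = 3 × 11; 34 = 2 × 17; 35 = 5 × 7; 36 = 2 × 18 — all composite.

k = 32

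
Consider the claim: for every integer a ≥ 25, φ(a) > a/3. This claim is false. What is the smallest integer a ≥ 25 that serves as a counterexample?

A counterexample is any integer a ≥ 25 such that the claim fails; we check each in order.
For a = 25, 26, 27, 28, 29 the conclusion holds.
a = 30: φ(30) = 8 and 30/3 = 10, so φ(30) ≤ 30/3.
Thus a = 30 disproves the claim, and no smaller a works.

a = 30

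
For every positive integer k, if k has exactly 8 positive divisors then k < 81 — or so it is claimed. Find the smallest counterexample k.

A counterexample is any positive integer k such that k has exactly 8 positive divisors but the claim fails; we check each in order.
For k = 24, 30, 40, 42, 54, 56, 66, 70, 78 the conclusion holds.
k = 88: τ(88) = 8; 88 ≥ 81.
Thus k = 88 disproves the claim, and no smaller k works.

k = 88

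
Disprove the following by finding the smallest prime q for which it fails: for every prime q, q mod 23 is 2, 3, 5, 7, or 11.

Check each prime q in order until the claim fails.
For q = 2, 3, 5, 7, 11 the conclusion holds.
q = 13: 13 mod 23 = 13 — not in {2, 3, 5, 7, 11}.
Thus q = 13 disproves the claim, and no smaller q works.

q = 13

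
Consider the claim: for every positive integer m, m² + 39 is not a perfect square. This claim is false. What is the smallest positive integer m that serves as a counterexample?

A counterexample is any positive integer m such that m² + 39 is a perfect square; we check each in order.
m = 1: 1² + 39 = 40, not a perfect square.
m = 2: 2² + 39 = 43, not a perfect square.
m = 3: 3² + 39 = 48, not a perfect square.
m = 4: 4² + 39 = 55, not a perfect square.
m = 5: 5² + 39 = 64 = 8², a perfect square.

m = 5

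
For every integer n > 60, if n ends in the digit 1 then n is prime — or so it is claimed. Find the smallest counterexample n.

n = 81

We need the least integer n > 60 for which n ends in the digit 1 but n is not prime.
For n = 61, 71 the conclusion holds.
n = 81: 81 ends in 1; 81 = 3 × 27, composite.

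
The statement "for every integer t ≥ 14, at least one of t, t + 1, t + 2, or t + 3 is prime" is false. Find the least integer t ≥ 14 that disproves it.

The first 10 eligible values, up to t = 23, all satisfy the conclusion.
t = 24: 24 = 2 × 12; 25 = 5 × 5; 26 = 2 × 13; 27 = 3 × 9 — all composite.
So t = 24 is the smallest counterexample.

t = 24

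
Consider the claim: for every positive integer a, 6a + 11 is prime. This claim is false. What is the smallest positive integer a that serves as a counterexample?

a = 4

For a = 1, 2, 3 the conclusion holds.
a = 4: 6a + 11 = 35 = 5 × 7, composite.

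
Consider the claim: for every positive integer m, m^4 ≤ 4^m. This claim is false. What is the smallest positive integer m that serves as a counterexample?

We need the least positive integer m for which m^4 > 4^m.
For m = 1, 2 the conclusion holds.
m = 3: m^4 = 81 and 4^m = 64, so 81 > 64.

m = 3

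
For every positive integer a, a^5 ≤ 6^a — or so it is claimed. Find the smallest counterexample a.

a = 3

A counterexample is any positive integer a such that a^5 > 6^a; we check each in order.
a = 1: a^5 = 1 and 6^a = 6, so 1 ≤ 6.
a = 2: a^5 = 32 and 6^a = 36, so 32 ≤ 36.
a = 3: a^5 = 243 and 6^a = 216, so 243 > 216.
So a = 3 is the smallest counterexample.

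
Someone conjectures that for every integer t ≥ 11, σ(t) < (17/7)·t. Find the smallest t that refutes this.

The first 13 eligible values, up to t = 23, all satisfy the conclusion.
t = 24: σ(24) = 60; 60 ≥ 408/7.
Hence t = 24 is a counterexample.

t = 24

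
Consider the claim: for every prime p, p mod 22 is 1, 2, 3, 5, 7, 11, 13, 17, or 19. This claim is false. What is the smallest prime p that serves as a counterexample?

p = 31

A counterexample is any prime p such that the claim fails; we check each in order.
The first 10 eligible values, up to p = 29, all satisfy the conclusion.
p = 31: 31 mod 22 = 9 — not in {1, 2, 3, 5, 7, 11, 13, 17, 19}.
Hence p = 31 is a counterexample.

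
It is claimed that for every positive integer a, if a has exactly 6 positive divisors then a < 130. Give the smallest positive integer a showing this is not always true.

Check each positive integer a in order until a has exactly 6 positive divisors but the claim fails.
The first 19 eligible values, up to a = 124, all satisfy the conclusion.
a = 147: τ(147) = 6; 147 ≥ 130.
Hence a = 147 is a counterexample.

a = 147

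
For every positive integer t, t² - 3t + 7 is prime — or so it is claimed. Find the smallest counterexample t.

t = 6

For t = 1, 2, 3, 4, 5 the conclusion holds.
t = 6: t² - 3t + 7 = 25 = 5 × 5, composite.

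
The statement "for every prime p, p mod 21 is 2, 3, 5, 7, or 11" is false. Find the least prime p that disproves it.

Check each prime p in order until the claim fails.
For p = 2, 3, 5, 7, 11 the conclusion holds.
p = 13: 13 mod 21 = 13 — not in {2, 3, 5, 7, 11}.

p = 13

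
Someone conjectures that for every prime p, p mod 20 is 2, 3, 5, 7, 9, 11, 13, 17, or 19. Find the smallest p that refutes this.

We need the least prime p for which the claim fails.
For p = 2, 3, 5, 7, …, 29, 31, 37 the conclusion holds.
p = 41: 41 mod 20 = 1 — not in {2, 3, 5, 7, 9, 11, 13, 17, 19}.
Thus p = 41 disproves the claim, and no smaller p works.

p = 41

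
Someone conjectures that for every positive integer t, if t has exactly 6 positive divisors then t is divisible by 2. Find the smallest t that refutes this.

t = 45

We need the least positive integer t for which t has exactly 6 positive divisors but t is not divisible by 2.
t = 12: τ(12) = 6; 12 mod 2 = 0.
t = 18: τ(18) = 6; 18 mod 2 = 0.
t = 20: τ(20) = 6; 20 mod 2 = 0.
t = 28: τ(28) = 6; 28 mod 2 = 0.
t = 32: τ(32) = 6; 32 mod 2 = 0.
t = 44: τ(44) = 6; 44 mod 2 = 0.
t = 45: τ(45) = 6; 45 mod 2 = 1.
Hence t = 45 is a counterexample.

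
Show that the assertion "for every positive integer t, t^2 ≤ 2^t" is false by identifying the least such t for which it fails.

For t = 1, 2 the conclusion holds.
t = 3: t^2 = 9 and 2^t = 8, so 9 > 8.

t = 3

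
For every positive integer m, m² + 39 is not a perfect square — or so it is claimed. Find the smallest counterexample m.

For m = 1, 2, 3, 4 the conclusion holds.
m = 5: 5² + 39 = 64 = 8², a perfect square.
Hence m = 5 is a counterexample.

m = 5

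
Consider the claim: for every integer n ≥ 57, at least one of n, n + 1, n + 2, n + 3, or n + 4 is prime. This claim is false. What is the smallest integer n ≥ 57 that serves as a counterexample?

A counterexample is any integer n ≥ 57 such that n, n + 1, n + 2, n + 3, n + 4 are all composite; we check each in order.
n = 57: 59 is prime.
n = 58: 59 is prime.
n = 59: 59 is prime.
n = 60: 61 is prime.
n = 61: 61 is prime.
n = 62: 62 = 2 × 31; 63 = 3 × 21; 64 = 2 × 32; 65 = 5 × 13; 66 = 2 × 33 — all composite.
Thus n = 62 disproves the claim, and no smaller n works.

n = 62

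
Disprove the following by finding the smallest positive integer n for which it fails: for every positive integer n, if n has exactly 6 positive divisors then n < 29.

n = 12: τ(12) = 6; 12 < 29.
n = 18: τ(18) = 6; 18 < 29.
n = 20: τ(20) = 6; 20 < 29.
n = 28: τ(28) = 6; 28 < 29.
n = 32: τ(32) = 6; 32 ≥ 29.
So n = 32 is the smallest counterexample.

n = 32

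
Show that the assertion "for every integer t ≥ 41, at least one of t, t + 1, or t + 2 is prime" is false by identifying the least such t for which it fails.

t = 44

A counterexample is any integer t ≥ 41 such that t, t + 1, t + 2 are all composite; we check each in order.
For t = 41, 42, 43 the conclusion holds.
t = 44: 44 = 2 × 22; 45 = 3 × 15; 46 = 2 × 23 — all composite.
Hence t = 44 is a counterexample.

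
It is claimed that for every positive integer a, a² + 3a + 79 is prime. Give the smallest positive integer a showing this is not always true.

a = 5

Check each positive integer a in order until a² + 3a + 79 is not prime.
The first 4 eligible values, up to a = 4, all satisfy the conclusion.
a = 5: a² + 3a + 79 = 119 = 7 × 17, composite.
Hence a = 5 is a counterexample.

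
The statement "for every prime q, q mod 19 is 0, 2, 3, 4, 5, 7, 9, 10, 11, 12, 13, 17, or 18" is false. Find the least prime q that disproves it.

A counterexample is any prime q such that the claim fails; we check each in order.
The first 15 eligible values, up to q = 47, all satisfy the conclusion.
q = 53: 53 mod 19 = 15 — not in {0, 2, 3, 4, 5, 7, 9, 10, 11, 12, 13, 17, 18}.
So q = 53 is the smallest counterexample.

q = 53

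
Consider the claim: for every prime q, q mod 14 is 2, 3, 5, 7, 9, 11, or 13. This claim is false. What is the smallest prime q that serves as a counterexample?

We need the least prime q for which the claim fails.
The first 9 eligible values, up to q = 23, all satisfy the conclusion.
q = 29: 29 mod 14 = 1 — not in {2, 3, 5, 7, 9, 11, 13}.

q = 29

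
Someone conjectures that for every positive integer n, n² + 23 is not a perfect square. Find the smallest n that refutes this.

n = 11

Check each positive integer n in order until n² + 23 is a perfect square.
For n = 1, 2, 3, 4, 5, 6, 7, 8, 9, 10 the conclusion holds.
n = 11: 11² + 23 = 144 = 12², a perfect square.
Hence n = 11 is a counterexample.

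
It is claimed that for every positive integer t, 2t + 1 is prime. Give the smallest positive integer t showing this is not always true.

Check each positive integer t in order until 2t + 1 is not prime.
t = 1: 2t + 1 = 3, prime.
t = 2: 2t + 1 = 5, prime.
t = 3: 2t + 1 = 7, prime.
t = 4: 2t + 1 = 9 = 3 × 3, composite.

t = 4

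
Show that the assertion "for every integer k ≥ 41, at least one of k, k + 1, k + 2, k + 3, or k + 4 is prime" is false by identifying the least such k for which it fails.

Check each integer k ≥ 41 in order until k, k + 1, k + 2, k + 3, k + 4 are all composite.
k = 41: 41 is prime.
k = 42: 43 is prime.
k = 43: 43 is prime.
k = 44: 47 is prime.
k = 45: 47 is prime.
k = 46: 47 is prime.
k = 47: 47 is prime.
k = 48: 48 = 2 × 24; 49 = 7 × 7; 50 = 2 × 25; 51 = 3 × 17; 52 = 2 × 26 — all composite.

k = 48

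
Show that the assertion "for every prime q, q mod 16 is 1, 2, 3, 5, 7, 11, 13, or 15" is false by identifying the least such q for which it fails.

We need the least prime q for which the claim fails.
For q = 2, 3, 5, 7, …, 29, 31, 37 the conclusion holds.
q = 41: 41 mod 16 = 9 — not in {1, 2, 3, 5, 7, 11, 13, 15}.
Hence q = 41 is a counterexample.

q = 41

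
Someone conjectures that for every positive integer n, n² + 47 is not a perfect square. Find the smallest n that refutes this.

n = 23

For n = 1, 2, 3, 4, …, 20, 21, 22 the conclusion holds.
n = 23: 23² + 47 = 576 = 24², a perfect square.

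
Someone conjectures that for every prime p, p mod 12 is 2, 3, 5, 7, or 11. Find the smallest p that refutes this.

Check each prime p in order until the claim fails.
p = 2: 2 mod 12 = 2.
p = 3: 3 mod 12 = 3.
p = 5: 5 mod 12 = 5.
p = 7: 7 mod 12 = 7.
p = 11: 11 mod 12 = 11.
p = 13: 13 mod 12 = 1 — not in {2, 3, 5, 7, 11}.
Hence p = 13 is a counterexample.

p = 13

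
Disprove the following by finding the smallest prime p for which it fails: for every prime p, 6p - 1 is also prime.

For p = 2, 3, 5, 7 the conclusion holds.
p = 11: 6p - 1 = 65 = 5 × 13, not prime.

p = 11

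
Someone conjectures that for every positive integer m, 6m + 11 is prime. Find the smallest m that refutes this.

We need the least positive integer m for which 6m + 11 is not prime.
For m = 1, 2, 3 the conclusion holds.
m = 4: 6m + 11 = 35 = 5 × 7, composite.

m = 4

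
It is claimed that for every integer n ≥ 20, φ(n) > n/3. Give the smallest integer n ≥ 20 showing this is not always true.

n = 20: φ(20) = 8 and 20/3 = 20/3, so φ(20) > 20/3.
n = 21: φ(21) = 12 and 21/3 = 7, so φ(21) > 21/3.
n = 22: φ(22) = 10 and 22/3 = 22/3, so φ(22) > 22/3.
n = 23: φ(23) = 22 and 23/3 = 23/3, so φ(23) > 23/3.
n = 24: φ(24) = 8 and 24/3 = 8, so φ(24) ≤ 24/3.
So n = 24 is the smallest counterexample.

n = 24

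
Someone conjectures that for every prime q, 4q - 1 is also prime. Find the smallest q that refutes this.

q = 7

Check each prime q in order until 4q - 1 is not prime.
For q = 2, 3, 5 the conclusion holds.
q = 7: 4q - 1 = 27 = 3 × 9, not prime.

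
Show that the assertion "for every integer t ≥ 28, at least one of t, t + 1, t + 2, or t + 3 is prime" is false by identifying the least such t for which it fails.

t = 28: 29 is prime.
t = 29: 29 is prime.
t = 30: 31 is prime.
t = 31: 31 is prime.
t = 32: 32 = 2 × 16; 33 = 3 × 11; 34 = 2 × 17; 35 = 5 × 7 — all composite.

t = 32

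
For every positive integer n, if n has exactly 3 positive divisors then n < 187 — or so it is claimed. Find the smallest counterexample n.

n = 289

A counterexample is any positive integer n such that n has exactly 3 positive divisors but the claim fails; we check each in order.
The first 6 eligible values, up to n = 169, all satisfy the conclusion.
n = 289: τ(289) = 3; 289 ≥ 187.
Thus n = 289 disproves the claim, and no smaller n works.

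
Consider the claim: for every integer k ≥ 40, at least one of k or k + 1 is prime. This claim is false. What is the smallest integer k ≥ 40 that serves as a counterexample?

k = 44

We need the least integer k ≥ 40 for which k, k + 1 are both composite.
k = 40: 41 is prime.
k = 41: 41 is prime.
k = 42: 43 is prime.
k = 43: 43 is prime.
k = 44: 44 = 2 × 22; 45 = 3 × 15 — both composite.
Hence k = 44 is a counterexample.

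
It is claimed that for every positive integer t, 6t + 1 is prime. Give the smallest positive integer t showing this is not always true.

For t = 1, 2, 3 the conclusion holds.
t = 4: 6t + 1 = 25 = 5 × 5, composite.

t = 4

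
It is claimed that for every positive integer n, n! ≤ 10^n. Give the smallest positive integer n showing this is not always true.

We need the least positive integer n for which n! > 10^n.
The first 24 eligible values, up to n = 24, all satisfy the conclusion.
n = 25: n! = 15511210043330985984000000 and 10^n = 10000000000000000000000000, so 15511210043330985984000000 > 10000000000000000000000000.

n = 25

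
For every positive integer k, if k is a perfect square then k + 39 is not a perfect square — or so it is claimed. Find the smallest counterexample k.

k = 25

The first 4 eligible values, up to k = 16, all satisfy the conclusion.
k = 25: 25 = 5² and 25 + 39 = 64 = 8².
Thus k = 25 disproves the claim, and no smaller k works.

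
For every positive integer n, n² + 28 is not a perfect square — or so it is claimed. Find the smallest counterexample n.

Check each positive integer n in order until n² + 28 is a perfect square.
n = 1: 1² + 28 = 29, not a perfect square.
n = 2: 2² + 28 = 32, not a perfect square.
n = 3: 3² + 28 = 37, not a perfect square.
n = 4: 4² + 28 = 44, not a perfect square.
n = 5: 5² + 28 = 53, not a perfect square.
n = 6: 6² + 28 = 64 = 8², a perfect square.
Thus n = 6 disproves the claim, and no smaller n works.

n = 6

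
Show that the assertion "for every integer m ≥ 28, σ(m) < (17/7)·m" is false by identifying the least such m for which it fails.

m = 36

Check each integer m ≥ 28 in order until the claim fails.
For m = 28, 29, 30, 31, 32, 33, 34, 35 the conclusion holds.
m = 36: σ(36) = 91; 91 ≥ 612/7.
So m = 36 is the smallest counterexample.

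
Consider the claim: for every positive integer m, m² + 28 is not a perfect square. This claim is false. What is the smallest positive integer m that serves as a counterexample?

For m = 1, 2, 3, 4, 5 the conclusion holds.
m = 6: 6² + 28 = 64 = 8², a perfect square.

m = 6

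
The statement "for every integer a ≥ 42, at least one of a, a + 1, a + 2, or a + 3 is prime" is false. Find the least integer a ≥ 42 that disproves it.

a = 42: 43 is prime.
a = 43: 43 is prime.
a = 44: 47 is prime.
a = 45: 47 is prime.
a = 46: 47 is prime.
a = 47: 47 is prime.
a = 48: 48 = 2 × 24; 49 = 7 × 7; 50 = 2 × 25; 51 = 3 × 17 — all composite.
Hence a = 48 is a counterexample.

a = 48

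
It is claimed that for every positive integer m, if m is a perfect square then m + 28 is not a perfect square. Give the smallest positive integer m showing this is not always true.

The first 5 eligible values, up to m = 25, all satisfy the conclusion.
m = 36: 36 = 6² and 36 + 28 = 64 = 8².

m = 36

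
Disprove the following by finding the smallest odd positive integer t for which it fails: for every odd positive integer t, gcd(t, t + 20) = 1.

t = 1: gcd(1, 21) = 1.
t = 3: gcd(3, 23) = 1.
t = 5: gcd(5, 25) = 5.
Hence t = 5 is a counterexample.

t = 5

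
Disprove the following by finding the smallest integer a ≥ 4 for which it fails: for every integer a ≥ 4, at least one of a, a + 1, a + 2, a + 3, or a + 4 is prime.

a = 24

For a = 4, 5, 6, 7, …, 21, 22, 23 the conclusion holds.
a = 24: 24 = 2 × 12; 25 = 5 × 5; 26 = 2 × 13; 27 = 3 × 9; 28 = 2 × 14 — all composite.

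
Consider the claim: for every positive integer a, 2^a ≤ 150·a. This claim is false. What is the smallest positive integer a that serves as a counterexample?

A counterexample is any positive integer a such that 2^a > 150·a; we check each in order.
For a = 1, 2, 3, 4, 5, 6, 7, 8, 9, 10 the conclusion holds.
a = 11: 2^a = 2048 and 150·a = 1650, so 2048 > 1650.

a = 11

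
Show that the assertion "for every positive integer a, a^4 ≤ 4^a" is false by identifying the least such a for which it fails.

a = 3

We need the least positive integer a for which a^4 > 4^a.
a = 1: a^4 = 1 and 4^a = 4, so 1 ≤ 4.
a = 2: a^4 = 16 and 4^a = 16, so 16 ≤ 16.
a = 3: a^4 = 81 and 4^a = 64, so 81 > 64.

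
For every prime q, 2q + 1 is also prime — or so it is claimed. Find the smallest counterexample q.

q = 7

q = 2: 2q + 1 = 5, prime.
q = 3: 2q + 1 = 7, prime.
q = 5: 2q + 1 = 11, prime.
q = 7: 2q + 1 = 15 = 3 × 5, not prime.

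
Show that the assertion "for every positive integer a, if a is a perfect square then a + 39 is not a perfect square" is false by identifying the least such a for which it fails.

a = 25

Check each positive integer a in order until a is a perfect square but a + 39 is a perfect square.
For a = 1, 4, 9, 16 the conclusion holds.
a = 25: 25 = 5² and 25 + 39 = 64 = 8².
Thus a = 25 disproves the claim, and no smaller a works.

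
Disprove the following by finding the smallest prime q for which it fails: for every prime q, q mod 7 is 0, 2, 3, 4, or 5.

A counterexample is any prime q such that the claim fails; we check each in order.
For q = 2, 3, 5, 7, 11 the conclusion holds.
q = 13: 13 mod 7 = 6 — not in {0, 2, 3, 4, 5}.
Hence q = 13 is a counterexample.

q = 13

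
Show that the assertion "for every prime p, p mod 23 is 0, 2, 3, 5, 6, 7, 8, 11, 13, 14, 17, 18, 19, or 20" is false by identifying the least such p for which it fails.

p = 47

We need the least prime p for which the claim fails.
For p = 2, 3, 5, 7, …, 37, 41, 43 the conclusion holds.
p = 47: 47 mod 23 = 1 — not in {0, 2, 3, 5, 6, 7, 8, 11, 13, 14, 17, 18, 19, 20}.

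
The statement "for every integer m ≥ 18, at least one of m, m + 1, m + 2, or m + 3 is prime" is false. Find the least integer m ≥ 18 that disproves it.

A counterexample is any integer m ≥ 18 such that m, m + 1, m + 2, m + 3 are all composite; we check each in order.
For m = 18, 19, 20, 21, 22, 23 the conclusion holds.
m = 24: 24 = 2 × 12; 25 = 5 × 5; 26 = 2 × 13; 27 = 3 × 9 — all composite.

m = 24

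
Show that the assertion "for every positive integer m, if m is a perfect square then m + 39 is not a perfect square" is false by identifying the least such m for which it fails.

The first 4 eligible values, up to m = 16, all satisfy the conclusion.
m = 25: 25 = 5² and 25 + 39 = 64 = 8².

m = 25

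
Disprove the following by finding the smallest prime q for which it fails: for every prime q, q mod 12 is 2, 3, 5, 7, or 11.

q = 13

For q = 2, 3, 5, 7, 11 the conclusion holds.
q = 13: 13 mod 12 = 1 — not in {2, 3, 5, 7, 11}.
Hence q = 13 is a counterexample.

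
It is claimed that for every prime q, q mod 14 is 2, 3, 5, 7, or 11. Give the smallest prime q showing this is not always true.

Check each prime q in order until the claim fails.
The first 5 eligible values, up to q = 11, all satisfy the conclusion.
q = 13: 13 mod 14 = 13 — not in {2, 3, 5, 7, 11}.
So q = 13 is the smallest counterexample.

q = 13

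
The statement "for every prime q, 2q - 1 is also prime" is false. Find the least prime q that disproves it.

Check each prime q in order until 2q - 1 is not prime.
For q = 2, 3 the conclusion holds.
q = 5: 2q - 1 = 9 = 3 × 3, not prime.
So q = 5 is the smallest counterexample.

q = 5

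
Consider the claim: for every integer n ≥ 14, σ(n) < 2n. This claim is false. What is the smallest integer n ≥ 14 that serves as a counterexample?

n = 18

For n = 14, 15, 16, 17 the conclusion holds.
n = 18: σ(18) = 39; 39 ≥ 36.
Thus n = 18 disproves the claim, and no smaller n works.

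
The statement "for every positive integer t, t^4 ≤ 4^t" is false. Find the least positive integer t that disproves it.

We need the least positive integer t for which t^4 > 4^t.
t = 1: t^4 = 1 and 4^t = 4, so 1 ≤ 4.
t = 2: t^4 = 16 and 4^t = 16, so 16 ≤ 16.
t = 3: t^4 = 81 and 4^t = 64, so 81 > 64.
So t = 3 is the smallest counterexample.

t = 3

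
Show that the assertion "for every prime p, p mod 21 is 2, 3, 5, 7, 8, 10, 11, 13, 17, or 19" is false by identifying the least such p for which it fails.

p = 37

We need the least prime p for which the claim fails.
For p = 2, 3, 5, 7, …, 23, 29, 31 the conclusion holds.
p = 37: 37 mod 21 = 16 — not in {2, 3, 5, 7, 8, 10, 11, 13, 17, 19}.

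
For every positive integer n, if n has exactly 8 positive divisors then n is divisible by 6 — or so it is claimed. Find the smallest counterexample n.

We need the least positive integer n for which n has exactly 8 positive divisors but n is not divisible by 6.
For n = 24, 30 the conclusion holds.
n = 40: τ(40) = 8; 40 mod 6 = 4.

n = 40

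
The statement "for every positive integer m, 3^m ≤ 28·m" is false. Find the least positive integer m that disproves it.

m = 5

A counterexample is any positive integer m such that 3^m > 28·m; we check each in order.
For m = 1, 2, 3, 4 the conclusion holds.
m = 5: 3^m = 243 and 28·m = 140, so 243 > 140.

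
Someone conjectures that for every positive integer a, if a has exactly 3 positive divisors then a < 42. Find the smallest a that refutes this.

Check each positive integer a in order until a has exactly 3 positive divisors but the claim fails.
For a = 4, 9, 25 the conclusion holds.
a = 49: τ(49) = 3; 49 ≥ 42.

a = 49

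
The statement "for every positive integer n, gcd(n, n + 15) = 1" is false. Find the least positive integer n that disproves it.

n = 3

n = 1: gcd(1, 16) = 1.
n = 2: gcd(2, 17) = 1.
n = 3: gcd(3, 18) = 3.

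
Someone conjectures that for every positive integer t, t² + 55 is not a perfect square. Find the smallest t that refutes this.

t = 3

Check each positive integer t in order until t² + 55 is a perfect square.
t = 1: 1² + 55 = 56, not a perfect square.
t = 2: 2² + 55 = 59, not a perfect square.
t = 3: 3² + 55 = 64 = 8², a perfect square.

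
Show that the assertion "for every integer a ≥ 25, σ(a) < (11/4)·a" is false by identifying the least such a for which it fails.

A counterexample is any integer a ≥ 25 such that the claim fails; we check each in order.
For a = 25, 26, 27, 28, …, 57, 58, 59 the conclusion holds.
a = 60: σ(60) = 168; 168 ≥ 165.
Thus a = 60 disproves the claim, and no smaller a works.

a = 60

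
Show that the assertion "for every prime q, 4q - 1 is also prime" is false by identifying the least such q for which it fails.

Check each prime q in order until 4q - 1 is not prime.
q = 2: 4q - 1 = 7, prime.
q = 3: 4q - 1 = 11, prime.
q = 5: 4q - 1 = 19, prime.
q = 7: 4q - 1 = 27 = 3 × 9, not prime.

q = 7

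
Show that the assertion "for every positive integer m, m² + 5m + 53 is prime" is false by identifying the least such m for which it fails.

m = 3

We need the least positive integer m for which m² + 5m + 53 is not prime.
m = 1: m² + 5m + 53 = 59, prime.
m = 2: m² + 5m + 53 = 67, prime.
m = 3: m² + 5m + 53 = 77 = 7 × 11, composite.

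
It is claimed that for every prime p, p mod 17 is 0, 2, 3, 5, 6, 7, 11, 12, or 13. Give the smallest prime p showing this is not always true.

p = 31

The first 10 eligible values, up to p = 29, all satisfy the conclusion.
p = 31: 31 mod 17 = 14 — not in {0, 2, 3, 5, 6, 7, 11, 12, 13}.
So p = 31 is the smallest counterexample.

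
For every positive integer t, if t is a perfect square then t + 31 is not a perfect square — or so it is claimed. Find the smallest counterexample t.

A counterexample is any positive integer t such that t is a perfect square but t + 31 is a perfect square; we check each in order.
For t = 1, 4, 9, 16, …, 144, 169, 196 the conclusion holds.
t = 225: 225 = 15² and 225 + 31 = 256 = 16².

t = 225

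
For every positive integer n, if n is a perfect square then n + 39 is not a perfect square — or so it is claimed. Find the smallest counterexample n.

n = 25

We need the least positive integer n for which n is a perfect square but n + 39 is a perfect square.
n = 1: 1 + 39 = 40, not a perfect square.
n = 4: 4 + 39 = 43, not a perfect square.
n = 9: 9 + 39 = 48, not a perfect square.
n = 16: 16 + 39 = 55, not a perfect square.
n = 25: 25 = 5² and 25 + 39 = 64 = 8².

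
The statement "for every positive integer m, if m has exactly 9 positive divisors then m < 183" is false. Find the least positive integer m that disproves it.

m = 36: τ(36) = 9; 36 < 183.
m = 100: τ(100) = 9; 100 < 183.
m = 196: τ(196) = 9; 196 ≥ 183.
Hence m = 196 is a counterexample.

m = 196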